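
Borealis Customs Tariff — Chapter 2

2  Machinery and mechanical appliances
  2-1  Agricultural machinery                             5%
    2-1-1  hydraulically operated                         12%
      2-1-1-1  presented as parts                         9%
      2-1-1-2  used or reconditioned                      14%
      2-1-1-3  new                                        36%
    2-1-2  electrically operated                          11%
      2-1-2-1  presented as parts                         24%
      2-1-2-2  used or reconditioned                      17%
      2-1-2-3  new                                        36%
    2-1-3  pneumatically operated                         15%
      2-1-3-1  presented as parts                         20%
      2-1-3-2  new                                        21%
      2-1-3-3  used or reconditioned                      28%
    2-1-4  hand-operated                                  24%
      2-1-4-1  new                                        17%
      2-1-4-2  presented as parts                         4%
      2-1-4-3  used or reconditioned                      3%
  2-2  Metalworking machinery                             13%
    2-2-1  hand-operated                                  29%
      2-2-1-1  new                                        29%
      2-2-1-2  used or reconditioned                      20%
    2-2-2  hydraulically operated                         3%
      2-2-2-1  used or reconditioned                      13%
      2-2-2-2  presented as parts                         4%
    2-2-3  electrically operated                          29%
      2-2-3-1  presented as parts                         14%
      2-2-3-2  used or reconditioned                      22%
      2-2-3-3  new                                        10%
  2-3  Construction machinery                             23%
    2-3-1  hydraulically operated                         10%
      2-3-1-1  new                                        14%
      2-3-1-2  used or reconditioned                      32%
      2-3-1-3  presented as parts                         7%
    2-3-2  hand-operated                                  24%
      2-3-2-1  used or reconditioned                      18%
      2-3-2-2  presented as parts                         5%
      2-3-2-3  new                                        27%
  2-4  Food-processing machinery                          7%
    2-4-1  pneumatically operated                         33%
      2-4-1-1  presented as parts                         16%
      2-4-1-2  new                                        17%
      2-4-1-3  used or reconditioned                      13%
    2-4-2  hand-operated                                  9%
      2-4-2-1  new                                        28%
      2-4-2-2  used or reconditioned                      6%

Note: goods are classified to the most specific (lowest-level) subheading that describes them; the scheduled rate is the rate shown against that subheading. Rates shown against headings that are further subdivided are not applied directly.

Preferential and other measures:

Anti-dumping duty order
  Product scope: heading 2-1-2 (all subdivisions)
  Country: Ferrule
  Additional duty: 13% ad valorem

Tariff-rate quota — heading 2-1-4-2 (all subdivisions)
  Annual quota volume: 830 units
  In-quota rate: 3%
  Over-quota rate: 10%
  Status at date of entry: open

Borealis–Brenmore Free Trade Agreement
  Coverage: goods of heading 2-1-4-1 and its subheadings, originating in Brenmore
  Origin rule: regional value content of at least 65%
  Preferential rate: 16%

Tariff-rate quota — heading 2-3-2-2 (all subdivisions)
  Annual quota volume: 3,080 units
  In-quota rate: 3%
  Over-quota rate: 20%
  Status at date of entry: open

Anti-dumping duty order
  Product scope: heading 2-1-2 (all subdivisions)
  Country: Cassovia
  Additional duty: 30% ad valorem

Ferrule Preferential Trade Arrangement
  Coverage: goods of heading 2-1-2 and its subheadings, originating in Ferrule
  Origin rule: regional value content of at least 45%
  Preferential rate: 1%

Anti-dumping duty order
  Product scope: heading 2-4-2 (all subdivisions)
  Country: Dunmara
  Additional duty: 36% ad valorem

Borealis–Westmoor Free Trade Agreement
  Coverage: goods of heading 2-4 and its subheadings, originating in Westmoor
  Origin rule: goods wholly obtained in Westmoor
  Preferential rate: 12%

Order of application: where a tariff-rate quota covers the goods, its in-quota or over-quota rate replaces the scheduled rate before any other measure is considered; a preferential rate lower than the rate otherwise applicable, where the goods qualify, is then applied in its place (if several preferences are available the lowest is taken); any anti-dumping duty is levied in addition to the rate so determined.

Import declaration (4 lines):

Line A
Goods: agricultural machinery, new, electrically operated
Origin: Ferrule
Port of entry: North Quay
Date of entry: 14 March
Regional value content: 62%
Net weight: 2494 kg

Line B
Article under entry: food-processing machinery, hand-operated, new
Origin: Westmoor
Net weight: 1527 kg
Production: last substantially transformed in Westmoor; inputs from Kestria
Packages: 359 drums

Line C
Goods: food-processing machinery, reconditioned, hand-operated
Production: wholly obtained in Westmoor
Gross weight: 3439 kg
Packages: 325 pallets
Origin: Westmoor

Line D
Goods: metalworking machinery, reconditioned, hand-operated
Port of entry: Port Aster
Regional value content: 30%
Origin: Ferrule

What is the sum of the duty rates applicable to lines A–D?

Line A: agricultural → 2-1; electrically operated → 2-1-2; new → 2-1-2-3. Scheduled 36%. Ferrule agreement on 2-1-2: RVC ≥ 45% → 1% available; preferential 1%; anti-dumping (Ferrule, 2-1-2): +13%; total 1% + 13% = 14%. → 14%.
Line B: food-processing → 2-4; hand-operated → 2-4-2; new → 2-4-2-1. Scheduled 28%. Westmoor agreement on 2-4: not wholly obtained. → 28%.
Line C: food-processing → 2-4; hand-operated → 2-4-2; reconditioned → 2-4-2-2. Scheduled 6%. Westmoor agreement on 2-4: wholly obtained → 12% available; preference 12% not lower than 6% → no reduction. → 6%.
Line D: metalworking → 2-2; hand-operated → 2-2-1; reconditioned → 2-2-1-2. Scheduled 20%. Ferrule agreement on 2-1-2: 2-2-1-2 not covered. → 20%.
Sum: 14% + 28% + 6% + 20% = 68%.

68%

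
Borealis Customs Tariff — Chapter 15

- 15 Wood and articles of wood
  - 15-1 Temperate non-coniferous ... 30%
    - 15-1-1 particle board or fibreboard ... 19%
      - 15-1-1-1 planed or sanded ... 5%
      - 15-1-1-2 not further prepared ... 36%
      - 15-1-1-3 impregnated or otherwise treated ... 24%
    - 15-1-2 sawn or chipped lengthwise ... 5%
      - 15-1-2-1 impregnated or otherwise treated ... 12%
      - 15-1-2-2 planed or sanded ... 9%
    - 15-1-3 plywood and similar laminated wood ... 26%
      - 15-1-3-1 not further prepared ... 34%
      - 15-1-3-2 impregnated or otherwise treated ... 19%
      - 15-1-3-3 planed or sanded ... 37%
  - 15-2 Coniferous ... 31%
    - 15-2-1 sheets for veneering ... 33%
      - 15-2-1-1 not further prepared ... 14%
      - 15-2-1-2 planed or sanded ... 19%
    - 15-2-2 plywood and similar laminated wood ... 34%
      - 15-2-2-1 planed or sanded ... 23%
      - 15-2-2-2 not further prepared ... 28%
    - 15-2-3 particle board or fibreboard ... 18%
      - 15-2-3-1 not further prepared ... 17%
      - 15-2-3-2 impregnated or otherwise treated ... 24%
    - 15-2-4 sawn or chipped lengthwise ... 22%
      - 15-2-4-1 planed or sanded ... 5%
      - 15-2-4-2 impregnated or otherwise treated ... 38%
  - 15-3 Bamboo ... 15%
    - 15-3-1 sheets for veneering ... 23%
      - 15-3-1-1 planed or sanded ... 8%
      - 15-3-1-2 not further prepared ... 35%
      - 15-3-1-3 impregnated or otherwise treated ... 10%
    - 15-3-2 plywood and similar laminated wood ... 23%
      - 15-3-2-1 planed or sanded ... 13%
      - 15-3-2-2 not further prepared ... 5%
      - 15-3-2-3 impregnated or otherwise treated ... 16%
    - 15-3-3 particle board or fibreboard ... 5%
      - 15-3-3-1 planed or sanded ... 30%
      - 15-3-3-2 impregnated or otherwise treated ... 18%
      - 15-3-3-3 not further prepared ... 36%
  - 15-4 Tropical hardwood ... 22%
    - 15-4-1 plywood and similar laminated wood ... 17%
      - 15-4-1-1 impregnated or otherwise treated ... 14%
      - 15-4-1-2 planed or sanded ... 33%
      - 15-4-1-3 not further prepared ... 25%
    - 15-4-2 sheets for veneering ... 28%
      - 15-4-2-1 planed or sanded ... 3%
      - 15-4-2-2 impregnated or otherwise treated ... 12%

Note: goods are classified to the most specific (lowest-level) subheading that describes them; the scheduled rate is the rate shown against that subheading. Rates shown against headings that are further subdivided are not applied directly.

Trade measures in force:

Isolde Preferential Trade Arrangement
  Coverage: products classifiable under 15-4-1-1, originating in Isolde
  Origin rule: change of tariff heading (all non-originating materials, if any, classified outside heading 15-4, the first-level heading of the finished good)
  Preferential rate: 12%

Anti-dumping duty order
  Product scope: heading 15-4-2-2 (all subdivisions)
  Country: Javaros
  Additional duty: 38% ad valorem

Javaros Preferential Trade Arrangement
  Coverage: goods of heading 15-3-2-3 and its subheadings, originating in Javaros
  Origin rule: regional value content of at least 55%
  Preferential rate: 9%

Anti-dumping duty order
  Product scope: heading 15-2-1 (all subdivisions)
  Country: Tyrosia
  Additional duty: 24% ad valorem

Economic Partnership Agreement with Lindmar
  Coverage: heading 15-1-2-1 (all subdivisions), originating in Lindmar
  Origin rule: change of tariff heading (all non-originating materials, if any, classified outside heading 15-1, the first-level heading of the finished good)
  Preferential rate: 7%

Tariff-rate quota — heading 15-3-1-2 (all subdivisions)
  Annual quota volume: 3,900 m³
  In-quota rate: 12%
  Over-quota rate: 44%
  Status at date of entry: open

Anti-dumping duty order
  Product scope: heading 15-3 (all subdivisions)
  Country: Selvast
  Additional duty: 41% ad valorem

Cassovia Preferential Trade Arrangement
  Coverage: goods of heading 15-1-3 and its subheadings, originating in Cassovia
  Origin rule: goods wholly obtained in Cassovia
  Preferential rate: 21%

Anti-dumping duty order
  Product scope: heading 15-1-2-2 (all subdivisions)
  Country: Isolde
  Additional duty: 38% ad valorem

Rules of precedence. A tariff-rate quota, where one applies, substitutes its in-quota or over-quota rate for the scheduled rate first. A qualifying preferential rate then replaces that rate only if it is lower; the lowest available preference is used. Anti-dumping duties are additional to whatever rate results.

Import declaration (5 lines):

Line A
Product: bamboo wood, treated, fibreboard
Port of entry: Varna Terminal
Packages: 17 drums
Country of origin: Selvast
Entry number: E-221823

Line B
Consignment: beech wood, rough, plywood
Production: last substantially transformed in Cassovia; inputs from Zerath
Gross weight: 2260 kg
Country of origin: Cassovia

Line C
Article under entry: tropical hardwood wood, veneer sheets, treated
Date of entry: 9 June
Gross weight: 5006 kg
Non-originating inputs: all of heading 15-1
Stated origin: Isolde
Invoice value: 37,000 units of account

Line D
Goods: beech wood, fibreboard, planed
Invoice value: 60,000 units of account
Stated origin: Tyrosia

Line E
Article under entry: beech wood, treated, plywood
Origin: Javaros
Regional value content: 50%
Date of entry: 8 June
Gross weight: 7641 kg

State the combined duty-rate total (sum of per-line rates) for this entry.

Line A: bamboo → 15-3; fibreboard → 15-3-3; treated → 15-3-3-2. Scheduled 18%. anti-dumping (Selvast, 15-3): +41%; total 18% + 41% = 59%. → 59%.
Line B: beech → 15-1; plywood → 15-1-3; rough → 15-1-3-1. Scheduled 34%. Cassovia agreement on 15-1-3: not wholly obtained. → 34%.
Line C: tropical hardwood → 15-4; veneer sheets → 15-4-2; treated → 15-4-2-2. Scheduled 12%. Isolde agreement on 15-4-1-1: 15-4-2-2 not covered. → 12%.
Line D: beech → 15-1; fibreboard → 15-1-1; planed → 15-1-1-1. Scheduled 5%. No special measure applies. → 5%.
Line E: beech → 15-1; plywood → 15-1-3; treated → 15-1-3-2. Scheduled 19%. Javaros agreement on 15-3-2-3: 15-1-3-2 not covered. → 19%.
Sum: 59% + 34% + 12% + 5% + 19% = 129%.

129%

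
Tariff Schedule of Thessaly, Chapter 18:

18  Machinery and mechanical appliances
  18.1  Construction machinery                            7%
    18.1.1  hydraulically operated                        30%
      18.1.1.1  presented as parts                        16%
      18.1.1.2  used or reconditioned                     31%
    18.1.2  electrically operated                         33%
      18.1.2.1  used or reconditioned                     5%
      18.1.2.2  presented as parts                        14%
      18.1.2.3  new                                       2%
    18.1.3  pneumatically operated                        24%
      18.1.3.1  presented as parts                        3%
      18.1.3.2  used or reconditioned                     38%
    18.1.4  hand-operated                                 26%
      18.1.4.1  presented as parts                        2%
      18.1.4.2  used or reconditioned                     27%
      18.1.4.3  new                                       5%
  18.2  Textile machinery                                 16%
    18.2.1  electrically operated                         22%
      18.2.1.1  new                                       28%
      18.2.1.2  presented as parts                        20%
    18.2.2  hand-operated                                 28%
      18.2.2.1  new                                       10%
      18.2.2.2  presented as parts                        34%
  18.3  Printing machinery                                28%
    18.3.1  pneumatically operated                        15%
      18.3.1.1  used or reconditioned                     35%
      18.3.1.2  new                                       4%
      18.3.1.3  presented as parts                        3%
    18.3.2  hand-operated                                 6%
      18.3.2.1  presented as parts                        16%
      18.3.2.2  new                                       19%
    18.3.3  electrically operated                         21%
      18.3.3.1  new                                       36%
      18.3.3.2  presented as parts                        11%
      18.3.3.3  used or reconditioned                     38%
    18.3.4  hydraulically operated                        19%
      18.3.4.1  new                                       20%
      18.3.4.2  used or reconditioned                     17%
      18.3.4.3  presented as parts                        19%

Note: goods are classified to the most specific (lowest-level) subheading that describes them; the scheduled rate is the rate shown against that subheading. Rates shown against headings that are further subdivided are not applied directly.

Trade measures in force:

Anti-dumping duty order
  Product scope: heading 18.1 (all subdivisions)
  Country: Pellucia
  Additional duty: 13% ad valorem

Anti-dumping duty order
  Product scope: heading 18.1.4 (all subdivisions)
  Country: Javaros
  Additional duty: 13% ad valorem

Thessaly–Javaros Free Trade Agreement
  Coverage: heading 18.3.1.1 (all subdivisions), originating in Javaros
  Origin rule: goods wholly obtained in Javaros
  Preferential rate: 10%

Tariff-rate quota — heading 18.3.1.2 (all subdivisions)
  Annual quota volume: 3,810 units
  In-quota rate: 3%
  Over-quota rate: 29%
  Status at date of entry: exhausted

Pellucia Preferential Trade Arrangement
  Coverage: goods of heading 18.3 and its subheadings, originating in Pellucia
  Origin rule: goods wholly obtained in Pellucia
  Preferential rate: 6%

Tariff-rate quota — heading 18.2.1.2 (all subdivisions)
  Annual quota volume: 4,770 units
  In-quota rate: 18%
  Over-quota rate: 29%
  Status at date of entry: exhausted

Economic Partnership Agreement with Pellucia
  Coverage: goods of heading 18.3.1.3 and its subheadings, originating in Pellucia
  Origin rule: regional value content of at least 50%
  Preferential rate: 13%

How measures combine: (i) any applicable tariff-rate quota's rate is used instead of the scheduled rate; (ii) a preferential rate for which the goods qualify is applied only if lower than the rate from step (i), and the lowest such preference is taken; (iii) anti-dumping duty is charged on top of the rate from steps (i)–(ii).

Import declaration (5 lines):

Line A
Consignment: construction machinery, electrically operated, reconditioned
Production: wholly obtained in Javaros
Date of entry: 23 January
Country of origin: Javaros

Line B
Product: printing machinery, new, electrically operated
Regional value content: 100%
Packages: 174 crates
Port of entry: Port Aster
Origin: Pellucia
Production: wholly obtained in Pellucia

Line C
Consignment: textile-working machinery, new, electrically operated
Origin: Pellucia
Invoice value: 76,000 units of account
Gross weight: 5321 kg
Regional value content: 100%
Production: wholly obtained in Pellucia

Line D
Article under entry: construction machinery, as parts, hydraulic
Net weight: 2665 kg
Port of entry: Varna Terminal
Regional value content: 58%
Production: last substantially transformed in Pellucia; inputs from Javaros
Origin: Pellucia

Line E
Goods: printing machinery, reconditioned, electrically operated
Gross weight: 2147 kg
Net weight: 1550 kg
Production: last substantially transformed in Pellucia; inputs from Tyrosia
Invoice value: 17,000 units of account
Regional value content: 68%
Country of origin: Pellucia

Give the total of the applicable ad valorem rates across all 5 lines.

Line A: construction → 18.1; electrically operated → 18.1.2; reconditioned → 18.1.2.1. Scheduled 5%. Javaros agreement on 18.3.1.1: 18.1.2.1 not covered. → 5%.
Line B: printing → 18.3; electrically operated → 18.3.3; new → 18.3.3.1. Scheduled 36%. Pellucia agreement on 18.3: wholly obtained → 6% available; Pellucia agreement on 18.3.1.3: 18.3.3.1 not covered; preferential 6%. → 6%.
Line C: textile-working → 18.2; electrically operated → 18.2.1; new → 18.2.1.1. Scheduled 28%. Pellucia agreement on 18.3: 18.2.1.1 not covered; Pellucia agreement on 18.3.1.3: 18.2.1.1 not covered. → 28%.
Line D: construction → 18.1; hydraulic → 18.1.1; as parts → 18.1.1.1. Scheduled 16%. Pellucia agreement on 18.3: 18.1.1.1 not covered; Pellucia agreement on 18.3.1.3: 18.1.1.1 not covered; anti-dumping (Pellucia, 18.1): +13%; total 16% + 13% = 29%. → 29%.
Line E: printing → 18.3; electrically operated → 18.3.3; reconditioned → 18.3.3.3. Scheduled 38%. Pellucia agreement on 18.3: not wholly obtained; Pellucia agreement on 18.3.1.3: 18.3.3.3 not covered. → 38%.
Sum: 5% + 6% + 28% + 29% + 38% = 106%.

106%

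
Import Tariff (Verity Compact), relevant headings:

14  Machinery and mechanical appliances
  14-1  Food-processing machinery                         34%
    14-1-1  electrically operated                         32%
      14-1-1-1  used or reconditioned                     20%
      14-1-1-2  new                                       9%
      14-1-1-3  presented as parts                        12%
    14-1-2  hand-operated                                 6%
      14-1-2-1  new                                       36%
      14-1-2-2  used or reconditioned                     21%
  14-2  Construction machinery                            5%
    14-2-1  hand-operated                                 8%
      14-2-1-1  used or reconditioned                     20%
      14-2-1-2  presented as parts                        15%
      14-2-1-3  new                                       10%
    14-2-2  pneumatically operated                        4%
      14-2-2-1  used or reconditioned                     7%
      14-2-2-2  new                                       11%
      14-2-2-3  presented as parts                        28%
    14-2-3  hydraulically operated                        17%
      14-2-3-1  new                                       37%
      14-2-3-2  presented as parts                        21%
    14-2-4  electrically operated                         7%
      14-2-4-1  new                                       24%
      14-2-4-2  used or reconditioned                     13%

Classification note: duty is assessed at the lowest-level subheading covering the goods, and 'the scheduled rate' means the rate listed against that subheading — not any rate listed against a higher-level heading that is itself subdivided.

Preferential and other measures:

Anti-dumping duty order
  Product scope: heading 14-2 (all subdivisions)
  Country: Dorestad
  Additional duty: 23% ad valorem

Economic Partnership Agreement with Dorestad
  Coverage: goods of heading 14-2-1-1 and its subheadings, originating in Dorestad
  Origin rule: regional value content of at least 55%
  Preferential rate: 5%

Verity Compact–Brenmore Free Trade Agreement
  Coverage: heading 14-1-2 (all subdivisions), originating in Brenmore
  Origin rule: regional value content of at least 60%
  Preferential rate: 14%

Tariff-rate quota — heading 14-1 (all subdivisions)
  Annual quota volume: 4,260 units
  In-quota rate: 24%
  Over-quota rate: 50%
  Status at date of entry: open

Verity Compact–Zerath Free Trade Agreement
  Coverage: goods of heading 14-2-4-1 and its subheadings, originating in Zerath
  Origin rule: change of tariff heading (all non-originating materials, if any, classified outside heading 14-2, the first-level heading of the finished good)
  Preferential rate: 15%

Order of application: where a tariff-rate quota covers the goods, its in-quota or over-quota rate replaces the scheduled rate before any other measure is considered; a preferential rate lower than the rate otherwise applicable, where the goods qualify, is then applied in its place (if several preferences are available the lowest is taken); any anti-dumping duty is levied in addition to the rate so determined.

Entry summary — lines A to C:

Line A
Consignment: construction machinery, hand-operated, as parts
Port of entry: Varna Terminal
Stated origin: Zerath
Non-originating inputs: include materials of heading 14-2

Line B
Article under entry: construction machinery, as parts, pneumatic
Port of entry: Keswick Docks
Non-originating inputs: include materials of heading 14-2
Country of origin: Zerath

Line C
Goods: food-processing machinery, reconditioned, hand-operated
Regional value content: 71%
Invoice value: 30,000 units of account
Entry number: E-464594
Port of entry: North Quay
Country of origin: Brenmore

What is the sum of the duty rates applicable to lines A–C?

Line A: construction → 14-2; hand-operated → 14-2-1; as parts → 14-2-1-2. Scheduled 15%. Zerath agreement on 14-2-4-1: 14-2-1-2 not covered. → 15%.
Line B: construction → 14-2; pneumatic → 14-2-2; as parts → 14-2-2-3. Scheduled 28%. Zerath agreement on 14-2-4-1: 14-2-2-3 not covered. → 28%.
Line C: food-processing → 14-1; hand-operated → 14-1-2; reconditioned → 14-1-2-2. Scheduled 21%. quota on 14-1 open → in-quota 24%; Brenmore agreement on 14-1-2: RVC ≥ 60% → 14% available; preferential 14%. → 14%.
Sum: 15% + 28% + 14% = 57%.

57%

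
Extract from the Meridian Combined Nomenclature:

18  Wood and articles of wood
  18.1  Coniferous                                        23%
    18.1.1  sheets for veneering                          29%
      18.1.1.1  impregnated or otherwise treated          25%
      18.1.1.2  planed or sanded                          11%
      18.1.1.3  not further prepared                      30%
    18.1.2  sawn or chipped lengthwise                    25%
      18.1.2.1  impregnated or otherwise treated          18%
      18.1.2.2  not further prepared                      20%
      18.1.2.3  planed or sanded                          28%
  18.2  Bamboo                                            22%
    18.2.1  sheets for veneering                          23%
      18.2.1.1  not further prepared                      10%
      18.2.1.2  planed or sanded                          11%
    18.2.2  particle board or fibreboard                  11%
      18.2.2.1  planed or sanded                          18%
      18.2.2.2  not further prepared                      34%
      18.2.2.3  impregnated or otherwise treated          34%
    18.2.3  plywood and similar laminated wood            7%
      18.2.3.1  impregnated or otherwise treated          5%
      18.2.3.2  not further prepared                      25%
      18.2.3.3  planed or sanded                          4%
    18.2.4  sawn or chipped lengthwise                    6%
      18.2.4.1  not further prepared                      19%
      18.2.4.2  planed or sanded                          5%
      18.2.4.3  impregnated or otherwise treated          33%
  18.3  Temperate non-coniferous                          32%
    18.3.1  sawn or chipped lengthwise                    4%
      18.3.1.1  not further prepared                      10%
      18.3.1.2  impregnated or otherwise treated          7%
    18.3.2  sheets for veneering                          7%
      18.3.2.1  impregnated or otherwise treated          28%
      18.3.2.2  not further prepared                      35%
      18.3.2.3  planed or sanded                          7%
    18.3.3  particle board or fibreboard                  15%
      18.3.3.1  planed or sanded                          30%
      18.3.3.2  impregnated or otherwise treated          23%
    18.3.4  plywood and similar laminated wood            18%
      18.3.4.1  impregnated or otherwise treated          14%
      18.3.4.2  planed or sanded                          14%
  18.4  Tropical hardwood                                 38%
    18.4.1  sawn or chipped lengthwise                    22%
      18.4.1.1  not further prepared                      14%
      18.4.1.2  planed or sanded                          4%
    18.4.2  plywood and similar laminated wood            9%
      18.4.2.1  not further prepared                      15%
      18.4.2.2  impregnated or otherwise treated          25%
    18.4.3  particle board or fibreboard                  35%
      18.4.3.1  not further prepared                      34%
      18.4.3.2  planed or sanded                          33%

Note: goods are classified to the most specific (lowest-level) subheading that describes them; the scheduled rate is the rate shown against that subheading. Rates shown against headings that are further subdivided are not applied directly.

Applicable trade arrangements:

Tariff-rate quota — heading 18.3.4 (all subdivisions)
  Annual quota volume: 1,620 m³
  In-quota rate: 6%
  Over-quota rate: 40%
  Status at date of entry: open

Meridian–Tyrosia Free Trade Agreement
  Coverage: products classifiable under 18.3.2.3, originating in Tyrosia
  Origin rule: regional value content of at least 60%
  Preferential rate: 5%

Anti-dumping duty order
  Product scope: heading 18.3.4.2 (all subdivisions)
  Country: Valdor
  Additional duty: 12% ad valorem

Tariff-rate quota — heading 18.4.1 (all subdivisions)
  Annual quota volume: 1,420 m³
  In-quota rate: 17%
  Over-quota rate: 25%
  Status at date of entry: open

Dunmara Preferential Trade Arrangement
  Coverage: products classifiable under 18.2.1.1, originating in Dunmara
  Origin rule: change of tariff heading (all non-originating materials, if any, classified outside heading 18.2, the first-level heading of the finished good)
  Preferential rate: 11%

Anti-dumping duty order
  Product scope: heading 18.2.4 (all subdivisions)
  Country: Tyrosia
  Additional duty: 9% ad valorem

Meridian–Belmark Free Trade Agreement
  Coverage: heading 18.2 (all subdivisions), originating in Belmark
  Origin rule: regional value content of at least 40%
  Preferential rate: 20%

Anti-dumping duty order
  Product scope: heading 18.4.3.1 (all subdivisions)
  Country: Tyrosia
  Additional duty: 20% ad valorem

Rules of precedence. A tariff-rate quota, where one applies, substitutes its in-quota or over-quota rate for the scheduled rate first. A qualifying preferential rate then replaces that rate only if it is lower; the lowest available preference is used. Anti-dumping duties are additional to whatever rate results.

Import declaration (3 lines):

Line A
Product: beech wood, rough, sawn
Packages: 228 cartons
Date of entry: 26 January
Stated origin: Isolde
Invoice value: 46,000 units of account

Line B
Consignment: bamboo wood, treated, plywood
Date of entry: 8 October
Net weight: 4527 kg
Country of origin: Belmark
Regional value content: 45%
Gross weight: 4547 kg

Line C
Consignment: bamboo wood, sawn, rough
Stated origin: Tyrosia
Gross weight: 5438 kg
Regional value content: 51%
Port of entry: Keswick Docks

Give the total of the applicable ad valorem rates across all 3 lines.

43%

Line A: beech → 18.3; sawn → 18.3.1; rough → 18.3.1.1. Scheduled 10%. No special measure applies. → 10%.
Line B: bamboo → 18.2; plywood → 18.2.3; treated → 18.2.3.1. Scheduled 5%. Belmark agreement on 18.2: RVC ≥ 40% → 20% available; preference 20% not lower than 5% → no reduction. → 5%.
Line C: bamboo → 18.2; sawn → 18.2.4; rough → 18.2.4.1. Scheduled 19%. Tyrosia agreement on 18.3.2.3: 18.2.4.1 not covered; anti-dumping (Tyrosia, 18.2.4): +9%; total 19% + 9% = 28%. → 28%.
Sum: 10% + 5% + 28% = 43%.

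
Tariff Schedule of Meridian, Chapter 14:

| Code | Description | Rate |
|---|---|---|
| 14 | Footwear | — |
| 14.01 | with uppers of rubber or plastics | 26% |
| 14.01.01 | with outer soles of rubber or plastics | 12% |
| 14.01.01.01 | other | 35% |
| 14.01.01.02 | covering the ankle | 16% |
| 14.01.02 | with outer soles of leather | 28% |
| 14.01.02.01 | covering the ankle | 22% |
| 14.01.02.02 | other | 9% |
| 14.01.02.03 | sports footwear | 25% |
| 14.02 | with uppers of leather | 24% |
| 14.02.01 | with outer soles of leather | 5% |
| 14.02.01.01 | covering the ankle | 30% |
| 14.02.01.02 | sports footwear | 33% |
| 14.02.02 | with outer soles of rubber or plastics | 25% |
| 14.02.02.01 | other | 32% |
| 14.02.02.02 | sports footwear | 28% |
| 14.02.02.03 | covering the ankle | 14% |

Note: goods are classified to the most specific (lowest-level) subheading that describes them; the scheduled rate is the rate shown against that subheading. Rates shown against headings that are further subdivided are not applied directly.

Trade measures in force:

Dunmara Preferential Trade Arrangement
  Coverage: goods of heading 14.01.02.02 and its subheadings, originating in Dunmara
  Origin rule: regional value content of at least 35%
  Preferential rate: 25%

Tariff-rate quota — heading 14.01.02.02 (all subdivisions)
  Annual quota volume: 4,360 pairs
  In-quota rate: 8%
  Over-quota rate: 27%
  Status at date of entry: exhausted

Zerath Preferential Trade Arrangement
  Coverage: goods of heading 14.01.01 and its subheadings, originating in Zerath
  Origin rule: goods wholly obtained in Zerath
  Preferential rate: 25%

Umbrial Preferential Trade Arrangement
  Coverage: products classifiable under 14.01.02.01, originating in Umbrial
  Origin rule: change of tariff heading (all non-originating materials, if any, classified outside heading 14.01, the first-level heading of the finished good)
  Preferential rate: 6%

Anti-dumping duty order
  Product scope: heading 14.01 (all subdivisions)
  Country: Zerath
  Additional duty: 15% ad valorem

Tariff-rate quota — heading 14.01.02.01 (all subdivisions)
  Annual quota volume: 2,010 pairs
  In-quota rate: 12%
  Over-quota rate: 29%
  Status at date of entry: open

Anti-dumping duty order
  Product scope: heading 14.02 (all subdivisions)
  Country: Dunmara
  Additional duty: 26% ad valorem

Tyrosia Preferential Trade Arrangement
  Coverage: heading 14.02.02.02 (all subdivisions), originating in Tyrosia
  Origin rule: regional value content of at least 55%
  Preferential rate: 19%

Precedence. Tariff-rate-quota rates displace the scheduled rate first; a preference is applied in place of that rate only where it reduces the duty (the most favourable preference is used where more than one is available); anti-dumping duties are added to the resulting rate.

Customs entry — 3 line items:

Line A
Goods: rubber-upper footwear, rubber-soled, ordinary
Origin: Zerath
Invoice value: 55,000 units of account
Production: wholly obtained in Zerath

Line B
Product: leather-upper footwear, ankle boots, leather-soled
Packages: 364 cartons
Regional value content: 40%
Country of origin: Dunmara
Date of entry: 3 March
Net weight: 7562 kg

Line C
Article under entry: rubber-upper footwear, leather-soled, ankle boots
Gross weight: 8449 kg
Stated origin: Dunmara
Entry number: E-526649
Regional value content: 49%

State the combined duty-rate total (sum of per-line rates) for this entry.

Line A: rubber-upper → 14.01; rubber-soled → 14.01.01; ordinary → 14.01.01.01. Scheduled 35%. Zerath agreement on 14.01.01: wholly obtained → 25% available; preferential 25%; anti-dumping (Zerath, 14.01): +15%; total 25% + 15% = 40%. → 40%.
Line B: leather-upper → 14.02; leather-soled → 14.02.01; ankle boots → 14.02.01.01. Scheduled 30%. Dunmara agreement on 14.01.02.02: 14.02.01.01 not covered; anti-dumping (Dunmara, 14.02): +26%; total 30% + 26% = 56%. → 56%.
Line C: rubber-upper → 14.01; leather-soled → 14.01.02; ankle boots → 14.01.02.01. Scheduled 22%. quota on 14.01.02.01 open → in-quota 12%; Dunmara agreement on 14.01.02.02: 14.01.02.01 not covered. → 12%.
Sum: 40% + 56% + 12% = 108%.

108%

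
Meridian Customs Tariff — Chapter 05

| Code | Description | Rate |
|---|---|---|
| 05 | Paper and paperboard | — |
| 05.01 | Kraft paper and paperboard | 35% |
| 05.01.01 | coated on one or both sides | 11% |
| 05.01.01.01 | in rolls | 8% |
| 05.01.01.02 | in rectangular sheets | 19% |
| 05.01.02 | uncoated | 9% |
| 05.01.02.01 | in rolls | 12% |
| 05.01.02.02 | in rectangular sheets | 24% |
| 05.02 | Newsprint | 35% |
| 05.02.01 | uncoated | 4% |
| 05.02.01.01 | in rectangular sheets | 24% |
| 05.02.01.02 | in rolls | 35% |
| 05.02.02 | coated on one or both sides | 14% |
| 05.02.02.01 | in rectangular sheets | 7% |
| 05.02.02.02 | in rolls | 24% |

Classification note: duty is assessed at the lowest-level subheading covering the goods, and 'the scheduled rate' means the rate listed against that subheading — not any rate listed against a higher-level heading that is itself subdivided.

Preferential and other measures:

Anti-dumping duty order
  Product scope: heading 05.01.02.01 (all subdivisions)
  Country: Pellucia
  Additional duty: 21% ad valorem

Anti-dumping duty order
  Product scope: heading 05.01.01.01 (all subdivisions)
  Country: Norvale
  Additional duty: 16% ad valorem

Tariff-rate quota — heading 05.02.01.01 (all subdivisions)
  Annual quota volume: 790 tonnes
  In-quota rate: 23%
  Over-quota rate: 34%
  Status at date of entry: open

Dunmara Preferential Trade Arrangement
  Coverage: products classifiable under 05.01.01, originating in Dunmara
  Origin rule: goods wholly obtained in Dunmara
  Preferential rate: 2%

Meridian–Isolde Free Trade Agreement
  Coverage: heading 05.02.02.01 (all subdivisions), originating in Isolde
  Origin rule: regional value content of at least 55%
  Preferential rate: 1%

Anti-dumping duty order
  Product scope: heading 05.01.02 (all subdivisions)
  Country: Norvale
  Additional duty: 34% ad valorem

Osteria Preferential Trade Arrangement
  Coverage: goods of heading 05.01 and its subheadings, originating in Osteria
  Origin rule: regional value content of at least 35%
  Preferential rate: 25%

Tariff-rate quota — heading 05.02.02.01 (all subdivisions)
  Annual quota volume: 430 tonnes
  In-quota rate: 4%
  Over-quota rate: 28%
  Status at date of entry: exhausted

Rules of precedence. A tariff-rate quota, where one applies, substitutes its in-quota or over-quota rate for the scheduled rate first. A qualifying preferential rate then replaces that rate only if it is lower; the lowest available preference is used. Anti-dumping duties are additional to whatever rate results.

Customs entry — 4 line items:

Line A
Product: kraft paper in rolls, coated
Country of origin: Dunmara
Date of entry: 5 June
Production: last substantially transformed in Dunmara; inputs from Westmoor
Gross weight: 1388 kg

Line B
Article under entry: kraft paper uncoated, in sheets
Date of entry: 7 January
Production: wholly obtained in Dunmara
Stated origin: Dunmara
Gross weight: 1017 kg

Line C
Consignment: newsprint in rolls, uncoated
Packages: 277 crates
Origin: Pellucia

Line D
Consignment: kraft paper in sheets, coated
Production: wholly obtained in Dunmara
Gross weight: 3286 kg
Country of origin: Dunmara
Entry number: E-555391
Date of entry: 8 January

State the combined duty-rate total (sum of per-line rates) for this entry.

69%

Line A: kraft paper → 05.01; coated → 05.01.01; in rolls → 05.01.01.01. Scheduled 8%. Dunmara agreement on 05.01.01: not wholly obtained. → 8%.
Line B: kraft paper → 05.01; uncoated → 05.01.02; in sheets → 05.01.02.02. Scheduled 24%. Dunmara agreement on 05.01.01: 05.01.02.02 not covered. → 24%.
Line C: newsprint → 05.02; uncoated → 05.02.01; in rolls → 05.02.01.02. Scheduled 35%. No special measure applies. → 35%.
Line D: kraft paper → 05.01; coated → 05.01.01; in sheets → 05.01.01.02. Scheduled 19%. Dunmara agreement on 05.01.01: wholly obtained → 2% available; preferential 2%. → 2%.
Sum: 8% + 24% + 35% + 2% = 69%.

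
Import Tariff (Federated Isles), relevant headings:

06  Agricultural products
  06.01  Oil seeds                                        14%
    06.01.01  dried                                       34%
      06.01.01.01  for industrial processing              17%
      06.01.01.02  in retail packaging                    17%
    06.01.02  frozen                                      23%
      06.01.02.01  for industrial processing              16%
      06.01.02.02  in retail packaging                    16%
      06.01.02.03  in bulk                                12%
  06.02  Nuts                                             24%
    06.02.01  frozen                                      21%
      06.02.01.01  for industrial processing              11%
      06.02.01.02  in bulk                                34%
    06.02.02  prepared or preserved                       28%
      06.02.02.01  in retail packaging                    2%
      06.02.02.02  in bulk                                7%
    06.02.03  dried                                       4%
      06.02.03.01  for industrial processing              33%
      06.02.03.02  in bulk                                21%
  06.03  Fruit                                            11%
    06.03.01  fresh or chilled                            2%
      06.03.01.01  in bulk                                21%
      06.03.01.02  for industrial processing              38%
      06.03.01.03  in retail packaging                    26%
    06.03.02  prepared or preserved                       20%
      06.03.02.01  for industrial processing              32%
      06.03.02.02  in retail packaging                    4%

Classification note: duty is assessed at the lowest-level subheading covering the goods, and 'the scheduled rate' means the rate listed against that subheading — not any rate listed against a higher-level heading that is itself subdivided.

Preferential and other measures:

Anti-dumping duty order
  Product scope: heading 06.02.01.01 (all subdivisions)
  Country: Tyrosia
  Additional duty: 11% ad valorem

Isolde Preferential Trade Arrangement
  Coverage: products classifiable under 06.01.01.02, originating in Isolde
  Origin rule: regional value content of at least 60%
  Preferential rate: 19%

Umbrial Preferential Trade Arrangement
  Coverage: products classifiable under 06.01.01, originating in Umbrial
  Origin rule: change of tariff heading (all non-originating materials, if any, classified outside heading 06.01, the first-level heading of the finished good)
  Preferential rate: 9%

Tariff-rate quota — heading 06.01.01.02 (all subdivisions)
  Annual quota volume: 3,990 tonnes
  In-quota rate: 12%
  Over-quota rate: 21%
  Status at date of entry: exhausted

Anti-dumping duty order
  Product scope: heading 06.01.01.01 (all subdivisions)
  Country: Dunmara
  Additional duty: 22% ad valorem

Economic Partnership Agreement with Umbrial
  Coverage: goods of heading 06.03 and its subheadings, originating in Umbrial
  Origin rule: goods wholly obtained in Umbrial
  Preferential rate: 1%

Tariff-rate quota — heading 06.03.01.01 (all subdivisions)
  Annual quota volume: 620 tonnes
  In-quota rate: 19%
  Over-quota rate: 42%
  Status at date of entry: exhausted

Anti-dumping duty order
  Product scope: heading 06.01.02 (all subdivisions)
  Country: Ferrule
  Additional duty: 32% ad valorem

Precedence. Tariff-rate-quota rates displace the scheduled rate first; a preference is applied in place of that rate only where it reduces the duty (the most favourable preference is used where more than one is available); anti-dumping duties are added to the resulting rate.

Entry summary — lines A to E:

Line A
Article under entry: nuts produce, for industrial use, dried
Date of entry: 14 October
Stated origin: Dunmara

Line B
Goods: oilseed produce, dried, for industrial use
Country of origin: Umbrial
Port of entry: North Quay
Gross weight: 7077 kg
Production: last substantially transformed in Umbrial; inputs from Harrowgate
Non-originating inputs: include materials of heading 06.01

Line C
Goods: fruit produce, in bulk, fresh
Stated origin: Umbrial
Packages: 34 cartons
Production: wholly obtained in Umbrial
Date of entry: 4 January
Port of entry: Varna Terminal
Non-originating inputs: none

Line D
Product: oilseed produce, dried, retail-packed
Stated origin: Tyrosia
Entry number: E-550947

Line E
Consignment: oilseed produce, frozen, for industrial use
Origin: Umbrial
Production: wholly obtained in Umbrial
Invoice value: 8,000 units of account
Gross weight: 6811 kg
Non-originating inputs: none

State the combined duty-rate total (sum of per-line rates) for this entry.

88%

Line A: nuts → 06.02; dried → 06.02.03; for industrial use → 06.02.03.01. Scheduled 33%. No special measure applies. → 33%.
Line B: oilseed → 06.01; dried → 06.01.01; for industrial use → 06.01.01.01. Scheduled 17%. Umbrial agreement on 06.01.01: CTH not met; Umbrial agreement on 06.03: 06.01.01.01 not covered. → 17%.
Line C: fruit → 06.03; fresh → 06.03.01; in bulk → 06.03.01.01. Scheduled 21%. quota on 06.03.01.01 exhausted → over-quota 42%; Umbrial agreement on 06.01.01: 06.03.01.01 not covered; Umbrial agreement on 06.03: wholly obtained → 1% available; preferential 1%. → 1%.
Line D: oilseed → 06.01; dried → 06.01.01; retail-packed → 06.01.01.02. Scheduled 17%. quota on 06.01.01.02 exhausted → over-quota 21%. → 21%.
Line E: oilseed → 06.01; frozen → 06.01.02; for industrial use → 06.01.02.01. Scheduled 16%. Umbrial agreement on 06.01.01: 06.01.02.01 not covered; Umbrial agreement on 06.03: 06.01.02.01 not covered. → 16%.
Sum: 33% + 17% + 1% + 21% + 16% = 88%.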